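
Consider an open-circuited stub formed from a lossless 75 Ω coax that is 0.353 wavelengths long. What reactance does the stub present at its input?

X_in ≈ 56.7 Ω (inductive)

βl = 2π × 0.353 = 127°
tan(βl) = -1.32
For an open-circuited stub, Z_in = −jZ_0·cot(βl) = −jZ_0/tan(βl)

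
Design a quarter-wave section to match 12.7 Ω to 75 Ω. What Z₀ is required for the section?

Z_qwt = √(Z_0·R_L) = √(75 × 12.7) = √952.5

Z_qwt ≈ 30.9 Ω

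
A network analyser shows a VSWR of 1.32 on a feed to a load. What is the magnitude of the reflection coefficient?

|Γ| ≈ 0.138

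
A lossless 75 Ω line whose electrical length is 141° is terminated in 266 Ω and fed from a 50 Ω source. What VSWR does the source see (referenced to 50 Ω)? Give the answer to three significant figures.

tan(βl) = -0.81
Z_in = Z_0·(Z_L + jZ_0·tanβl)/(Z_0 + jZ_L·tanβl) = 47.6 + j76 Ω
Γ_s = (Z_in − Z_s)/(Z_in + Z_s) = (-2.38 + j76)/(97.6 + j76), |Γ_s| = 0.615
VSWR = (1 + |Γ_s|)/(1 − |Γ_s|)

VSWR ≈ 4.19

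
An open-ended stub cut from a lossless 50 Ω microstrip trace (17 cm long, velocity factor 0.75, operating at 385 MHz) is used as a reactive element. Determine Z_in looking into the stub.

Z_in ≈ +j13.1 Ω

λ = v/f = 0.75·c / 385 MHz = 0.584 m
βl = 2π·l/λ = 2π × 0.291 = 105°
tan(βl) = -3.81
For an open-ended stub, Z_in = −jZ_0·cot(βl) = −jZ_0/tan(βl)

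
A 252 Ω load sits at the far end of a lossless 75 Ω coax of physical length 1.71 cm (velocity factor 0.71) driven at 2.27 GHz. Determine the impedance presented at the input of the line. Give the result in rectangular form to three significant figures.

Z_in ≈ 26.4 − j30.4 Ω

λ = v/f = 0.71·c / 2.27 GHz = 0.0938 m
βl = 2π·l/λ = 2π × 0.182 = 65.6°
tan(βl) = tan(65.6°) = 2.21
Z_in = Z_0·(Z_L + jZ_0·tanβl)/(Z_0 + jZ_L·tanβl)
     = 75·(252 + j165)/(75 + j556)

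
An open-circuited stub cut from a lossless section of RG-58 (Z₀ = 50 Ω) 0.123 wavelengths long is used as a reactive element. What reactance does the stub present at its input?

βl = 2π × 0.123 = 44.3°
tan(βl) = 0.975
For an open-circuited stub, Z_in = −jZ_0·cot(βl) = −jZ_0/tan(βl)

X_in ≈ -51.3 Ω (capacitive)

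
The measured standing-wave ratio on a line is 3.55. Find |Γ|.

|Γ| = (S − 1)/(S + 1) = (3.55 − 1)/(3.55 + 1) = 2.55/4.55

|Γ| ≈ 0.56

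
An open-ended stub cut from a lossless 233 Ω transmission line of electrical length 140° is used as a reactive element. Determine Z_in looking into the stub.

Z_in ≈ +j278 Ω

tan(βl) = -0.839
For an open-ended stub, Z_in = −jZ_0·cot(βl) = −jZ_0/tan(βl)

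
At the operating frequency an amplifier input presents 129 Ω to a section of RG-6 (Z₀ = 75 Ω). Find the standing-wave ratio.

VSWR ≈ 1.72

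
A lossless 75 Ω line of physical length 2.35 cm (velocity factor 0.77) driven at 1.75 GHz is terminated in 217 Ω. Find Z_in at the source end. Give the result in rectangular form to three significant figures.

Z_in ≈ 31.2 − j31.2 Ω

λ = v/f = 0.77·c / 1.75 GHz = 0.132 m
βl = 2π·l/λ = 2π × 0.178 = 64.1°
tan(βl) = tan(64.1°) = 2.06
Z_in = Z_0·(Z_L + jZ_0·tanβl)/(Z_0 + jZ_L·tanβl)
     = 75·(217 + j154)/(75 + j447)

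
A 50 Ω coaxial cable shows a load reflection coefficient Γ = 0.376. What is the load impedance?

Z_L = Z_0·(1 + Γ)/(1 − Γ) = 50·(1.38)/(0.624)

Z_L ≈ 110 Ω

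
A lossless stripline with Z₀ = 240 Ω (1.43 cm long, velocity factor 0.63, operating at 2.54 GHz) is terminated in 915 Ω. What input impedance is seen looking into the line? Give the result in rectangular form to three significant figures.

Z_in ≈ 71.3 − j84.1 Ω

λ = v/f = 0.63·c / 2.54 GHz = 0.0744 m
βl = 2π·l/λ = 2π × 0.192 = 69.2°
tan(βl) = tan(69.2°) = 2.63
Z_in = Z_0·(Z_L + jZ_0·tanβl)/(Z_0 + jZ_L·tanβl)
     = 240·(915 + j631)/(240 + j2410)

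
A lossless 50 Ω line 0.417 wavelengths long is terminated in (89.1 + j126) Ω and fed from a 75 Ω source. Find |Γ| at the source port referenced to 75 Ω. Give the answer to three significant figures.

βl = 2π × 0.417 = 150°
tan(βl) = -0.575
Z_in = Z_0·(Z_L + jZ_0·tanβl)/(Z_0 + jZ_L·tanβl) = 16.8 + j46.8 Ω
Γ_s = (Z_in − Z_s)/(Z_in + Z_s) = (-58.2 + j46.8)/(91.8 + j46.8), |Γ_s| = 0.724

|Γ| ≈ 0.724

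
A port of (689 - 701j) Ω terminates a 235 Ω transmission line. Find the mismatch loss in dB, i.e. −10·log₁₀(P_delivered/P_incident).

mismatch loss ≈ 3.17 dB

Γ = (454 − j701)/(924 − j701), |Γ| = 0.72
|Γ|² = 0.519, so P_del/P_inc = 1 − |Γ|² = 0.481
ML = −10·log₁₀(1 − |Γ|²)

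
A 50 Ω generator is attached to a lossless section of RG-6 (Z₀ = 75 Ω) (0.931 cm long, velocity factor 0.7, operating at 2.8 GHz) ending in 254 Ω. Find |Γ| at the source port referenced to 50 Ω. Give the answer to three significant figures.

|Γ| ≈ 0.578

λ = v/f = 0.7·c / 2.8 GHz = 0.075 m
βl = 2π·l/λ = 2π × 0.124 = 44.7°
tan(βl) = 0.989
Z_in = Z_0·(Z_L + jZ_0·tanβl)/(Z_0 + jZ_L·tanβl) = 41.1 − j63.5 Ω
Γ_s = (Z_in − Z_s)/(Z_in + Z_s) = (-8.88 − j63.5)/(91.1 − j63.5), |Γ_s| = 0.578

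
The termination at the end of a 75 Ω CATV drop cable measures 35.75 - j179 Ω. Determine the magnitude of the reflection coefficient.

|Γ| ≈ 0.871

Γ = (Z_L − Z_0)/(Z_L + Z_0) = (-39.25 − j179)/(110.8 − j179)
|Γ| = 183/210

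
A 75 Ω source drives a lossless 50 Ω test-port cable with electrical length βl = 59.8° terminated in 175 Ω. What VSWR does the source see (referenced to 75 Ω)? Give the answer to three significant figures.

tan(βl) = 1.72
Z_in = Z_0·(Z_L + jZ_0·tanβl)/(Z_0 + jZ_L·tanβl) = 18.6 − j26 Ω
Γ_s = (Z_in − Z_s)/(Z_in + Z_s) = (-56.4 − j26)/(93.6 − j26), |Γ_s| = 0.639
VSWR = (1 + |Γ_s|)/(1 − |Γ_s|)

VSWR ≈ 4.54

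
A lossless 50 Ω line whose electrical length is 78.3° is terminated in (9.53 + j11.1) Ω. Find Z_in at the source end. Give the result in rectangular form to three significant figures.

tan(βl) = tan(78.3°) = 4.83
Z_in = Z_0·(Z_L + jZ_0·tanβl)/(Z_0 + jZ_L·tanβl)
     = 50·(9.53 + j253)/(-3.6 + j46)

Z_in ≈ 272 − j31.6 Ω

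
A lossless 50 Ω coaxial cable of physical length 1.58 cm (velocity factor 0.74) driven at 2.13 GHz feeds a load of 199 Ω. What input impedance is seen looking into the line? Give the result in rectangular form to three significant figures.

Z_in ≈ 18.3 − j32.3 Ω

λ = v/f = 0.74·c / 2.13 GHz = 0.104 m
βl = 2π·l/λ = 2π × 0.152 = 54.6°
tan(βl) = tan(54.6°) = 1.41
Z_in = Z_0·(Z_L + jZ_0·tanβl)/(Z_0 + jZ_L·tanβl)
     = 50·(199 + j70.3)/(50 + j280)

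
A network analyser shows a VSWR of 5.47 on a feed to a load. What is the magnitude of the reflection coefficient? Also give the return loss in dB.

|Γ| = (S − 1)/(S + 1) = (5.47 − 1)/(5.47 + 1) = 4.47/6.47
RL = −20·log₁₀|Γ| = −20·log₁₀(0.691)

|Γ| ≈ 0.691; return loss ≈ 3.21 dB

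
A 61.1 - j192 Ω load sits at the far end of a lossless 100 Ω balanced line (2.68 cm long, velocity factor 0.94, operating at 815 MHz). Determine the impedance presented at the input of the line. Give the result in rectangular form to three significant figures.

λ = v/f = 0.94·c / 815 MHz = 0.346 m
βl = 2π·l/λ = 2π × 0.0775 = 27.9°
tan(βl) = tan(27.9°) = 0.529
Z_in = Z_0·(Z_L + jZ_0·tanβl)/(Z_0 + jZ_L·tanβl)
     = 100·(61.1 − j139)/(202 + j32.3)

Z_in ≈ 18.8 − j72 Ω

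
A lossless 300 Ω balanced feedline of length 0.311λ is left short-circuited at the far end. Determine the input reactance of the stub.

X_in ≈ -744 Ω (capacitive)

βl = 2π × 0.311 = 112°
tan(βl) = -2.48
For a short-circuited stub, Z_in = jZ_0·tan(βl)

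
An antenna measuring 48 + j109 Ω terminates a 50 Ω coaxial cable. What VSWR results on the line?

Γ = (Z_L − Z_0)/(Z_L + Z_0) = (-2 + j109)/(98 + j109)
|Γ| = 109/147 = 0.744
VSWR = (1 + |Γ|)/(1 − |Γ|) = 1.74/0.256

VSWR ≈ 6.81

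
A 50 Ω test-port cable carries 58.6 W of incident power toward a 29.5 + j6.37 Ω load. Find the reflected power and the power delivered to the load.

|Γ| = |(-20.5 + j6.37)/(79.5 + j6.37)| = 0.269
|Γ|² = 0.0724
P_refl = |Γ|²·P_inc = 4.25 W, P_del = (1 − |Γ|²)·P_inc = 54.4 W

P_reflected ≈ 4.25 W; P_delivered ≈ 54.4 W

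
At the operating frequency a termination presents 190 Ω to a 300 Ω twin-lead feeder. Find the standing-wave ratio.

VSWR ≈ 1.58

Γ = (190 − 300)/(190 + 300) = -0.224
VSWR = (1 + 0.224)/(1 − 0.224)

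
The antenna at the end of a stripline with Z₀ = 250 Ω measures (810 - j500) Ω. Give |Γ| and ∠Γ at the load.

Γ ≈ 0.641 ∠ -16.5°

Γ = (Z_L − Z_0)/(Z_L + Z_0) = (560 − j500)/(1060 − j500)
|Γ| = 751/1170 = 0.641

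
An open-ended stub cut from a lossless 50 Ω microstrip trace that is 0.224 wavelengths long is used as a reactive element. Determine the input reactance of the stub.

βl = 2π × 0.224 = 80.6°
tan(βl) = 6.07
For an open-ended stub, Z_in = −jZ_0·cot(βl) = −jZ_0/tan(βl)

X_in ≈ -8.24 Ω (capacitive)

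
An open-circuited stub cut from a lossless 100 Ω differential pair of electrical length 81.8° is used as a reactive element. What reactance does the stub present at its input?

X_in ≈ -14.4 Ω (capacitive)

tan(βl) = 6.94
For an open-circuited stub, Z_in = −jZ_0·cot(βl) = −jZ_0/tan(βl)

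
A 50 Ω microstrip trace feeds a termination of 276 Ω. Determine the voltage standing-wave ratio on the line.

VSWR ≈ 5.52

Γ = (276 − 50)/(276 + 50) = 0.693
VSWR = (1 + 0.693)/(1 − 0.693)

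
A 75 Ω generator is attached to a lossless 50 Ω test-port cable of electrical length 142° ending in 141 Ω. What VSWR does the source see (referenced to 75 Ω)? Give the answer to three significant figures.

tan(βl) = -0.781
Z_in = Z_0·(Z_L + jZ_0·tanβl)/(Z_0 + jZ_L·tanβl) = 38.8 + j46.4 Ω
Γ_s = (Z_in − Z_s)/(Z_in + Z_s) = (-36.2 + j46.4)/(114 + j46.4), |Γ_s| = 0.479
VSWR = (1 + |Γ_s|)/(1 − |Γ_s|)

VSWR ≈ 2.84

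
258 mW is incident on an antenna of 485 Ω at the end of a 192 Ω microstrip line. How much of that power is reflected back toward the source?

P_reflected ≈ 48.3 mW

Γ = (485 − 192)/(485 + 192) = 0.433
|Γ|² = 0.187
P_refl = |Γ|²·P_inc = 48.3 mW, P_del = (1 − |Γ|²)·P_inc = 210 mW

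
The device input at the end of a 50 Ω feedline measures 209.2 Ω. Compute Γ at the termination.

Γ = (Z_L − Z_0)/(Z_L + Z_0) = (209.2 − 50)/(209.2 + 50) = 159.2/259.2

Γ = 0.614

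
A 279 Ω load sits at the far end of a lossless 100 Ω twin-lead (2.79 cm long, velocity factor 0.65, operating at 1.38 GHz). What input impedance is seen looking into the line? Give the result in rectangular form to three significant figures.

Z_in ≈ 39.5 − j29.4 Ω

λ = v/f = 0.65·c / 1.38 GHz = 0.141 m
βl = 2π·l/λ = 2π × 0.197 = 71.1°
tan(βl) = tan(71.1°) = 2.92
Z_in = Z_0·(Z_L + jZ_0·tanβl)/(Z_0 + jZ_L·tanβl)
     = 100·(279 + j292)/(100 + j814)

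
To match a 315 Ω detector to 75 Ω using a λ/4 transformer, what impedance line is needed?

Z_qwt = √(Z_0·R_L) = √(75 × 315) = √23620

Z_qwt ≈ 154 Ω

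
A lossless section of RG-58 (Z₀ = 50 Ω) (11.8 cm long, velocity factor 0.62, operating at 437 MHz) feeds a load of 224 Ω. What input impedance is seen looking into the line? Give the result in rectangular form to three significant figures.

λ = v/f = 0.62·c / 437 MHz = 0.426 m
βl = 2π·l/λ = 2π × 0.277 = 99.8°
tan(βl) = tan(99.8°) = -5.79
Z_in = Z_0·(Z_L + jZ_0·tanβl)/(Z_0 + jZ_L·tanβl)
     = 50·(224 − j289)/(50 − j1300)

Z_in ≈ 11.5 + j8.2 Ω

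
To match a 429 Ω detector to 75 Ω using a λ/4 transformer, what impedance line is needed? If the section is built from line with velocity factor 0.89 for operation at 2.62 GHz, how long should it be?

Z_qwt ≈ 179 Ω; length ≈ 2.55 cm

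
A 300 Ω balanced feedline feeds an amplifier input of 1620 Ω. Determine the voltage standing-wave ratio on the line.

Γ = (1620 − 300)/(1620 + 300) = 0.688
VSWR = (1 + 0.688)/(1 − 0.688)

VSWR ≈ 5.4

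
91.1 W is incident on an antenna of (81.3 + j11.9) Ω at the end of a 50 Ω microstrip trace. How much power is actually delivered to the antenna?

P_delivered ≈ 85.2 W

|Γ| = |(31.3 + j11.9)/(131.3 + j11.9)| = 0.254
|Γ|² = 0.0645
P_refl = |Γ|²·P_inc = 5.88 W, P_del = (1 − |Γ|²)·P_inc = 85.2 W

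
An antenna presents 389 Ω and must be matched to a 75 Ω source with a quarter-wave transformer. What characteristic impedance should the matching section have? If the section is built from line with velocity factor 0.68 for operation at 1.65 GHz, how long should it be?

Z_qwt ≈ 171 Ω; length ≈ 3.09 cm

Z_qwt = √(Z_0·R_L) = √(75 × 389) = √29180
λ = 0.68·c/f = 0.124 m, so l = λ/4 = 0.0309 m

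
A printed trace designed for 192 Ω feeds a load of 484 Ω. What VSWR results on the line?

Γ = (484 − 192)/(484 + 192) = 0.432
VSWR = (1 + 0.432)/(1 − 0.432)

VSWR ≈ 2.52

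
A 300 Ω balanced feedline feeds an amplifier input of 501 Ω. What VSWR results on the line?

VSWR ≈ 1.67

Γ = (501 − 300)/(501 + 300) = 0.251
VSWR = (1 + 0.251)/(1 − 0.251)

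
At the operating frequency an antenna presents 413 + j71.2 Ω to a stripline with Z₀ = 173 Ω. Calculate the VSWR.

Γ = (Z_L − Z_0)/(Z_L + Z_0) = (240 + j71.2)/(586 + j71.2)
|Γ| = 250/590 = 0.424
VSWR = (1 + |Γ|)/(1 − |Γ|) = 1.42/0.576

VSWR ≈ 2.47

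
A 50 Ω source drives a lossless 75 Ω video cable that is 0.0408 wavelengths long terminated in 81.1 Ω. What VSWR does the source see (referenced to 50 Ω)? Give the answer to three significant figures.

VSWR ≈ 1.61

βl = 2π × 0.0408 = 14.7°
tan(βl) = 0.262
Z_in = Z_0·(Z_L + jZ_0·tanβl)/(Z_0 + jZ_L·tanβl) = 80.2 − j3.08 Ω
Γ_s = (Z_in − Z_s)/(Z_in + Z_s) = (30.2 − j3.08)/(130 − j3.08), |Γ_s| = 0.233
VSWR = (1 + |Γ_s|)/(1 − |Γ_s|)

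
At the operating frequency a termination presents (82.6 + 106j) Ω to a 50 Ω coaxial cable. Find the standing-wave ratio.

VSWR ≈ 4.77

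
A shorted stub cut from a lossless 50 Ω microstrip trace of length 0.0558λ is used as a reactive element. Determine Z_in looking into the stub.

βl = 2π × 0.0558 = 20.1°
tan(βl) = 0.366
For a shorted stub, Z_in = jZ_0·tan(βl)

Z_in ≈ +j18.3 Ω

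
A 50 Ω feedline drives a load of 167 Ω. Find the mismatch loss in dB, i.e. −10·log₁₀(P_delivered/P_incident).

Γ = (167 − 50)/(167 + 50) = 0.539
|Γ|² = 0.291, so P_del/P_inc = 1 − |Γ|² = 0.709
ML = −10·log₁₀(1 − |Γ|²)

mismatch loss ≈ 1.49 dB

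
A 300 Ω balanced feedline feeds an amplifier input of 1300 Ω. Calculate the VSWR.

VSWR ≈ 4.33

Γ = (1300 − 300)/(1300 + 300) = 0.625
VSWR = (1 + 0.625)/(1 − 0.625)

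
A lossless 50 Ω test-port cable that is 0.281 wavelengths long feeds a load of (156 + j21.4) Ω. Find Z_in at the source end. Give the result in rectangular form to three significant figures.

βl = 2π × 0.281 = 101°
tan(βl) = tan(101°) = -5.07
Z_in = Z_0·(Z_L + jZ_0·tanβl)/(Z_0 + jZ_L·tanβl)
     = 50·(156 − j232)/(158 − j791)

Z_in ≈ 16 + j6.66 Ω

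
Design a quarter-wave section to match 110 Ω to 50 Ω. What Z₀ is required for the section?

Z_qwt = √(Z_0·R_L) = √(50 × 110) = √5500

Z_qwt ≈ 74.2 Ω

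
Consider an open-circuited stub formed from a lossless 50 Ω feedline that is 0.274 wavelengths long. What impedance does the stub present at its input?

βl = 2π × 0.274 = 98.6°
tan(βl) = -6.58
For an open-circuited stub, Z_in = −jZ_0·cot(βl) = −jZ_0/tan(βl)

Z_in ≈ +j7.6 Ω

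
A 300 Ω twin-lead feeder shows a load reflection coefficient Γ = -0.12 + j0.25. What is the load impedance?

Z_L ≈ 210 + j114 Ω

Z_L = Z_0·(1 + Γ)/(1 − Γ) = 300·(0.88 + j0.25)/(1.12 − j0.25)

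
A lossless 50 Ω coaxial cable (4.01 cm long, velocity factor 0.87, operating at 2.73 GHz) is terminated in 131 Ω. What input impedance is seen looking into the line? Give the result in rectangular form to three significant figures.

λ = v/f = 0.87·c / 2.73 GHz = 0.0956 m
βl = 2π·l/λ = 2π × 0.419 = 151°
tan(βl) = tan(151°) = -0.554
Z_in = Z_0·(Z_L + jZ_0·tanβl)/(Z_0 + jZ_L·tanβl)
     = 50·(131 − j27.7)/(50 − j72.6)

Z_in ≈ 55.1 + j52.3 Ω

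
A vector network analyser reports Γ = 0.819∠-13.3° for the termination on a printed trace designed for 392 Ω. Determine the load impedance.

Z_L = Z_0·(1 + Γ)/(1 − Γ) = 392·(1.8 − j0.188)/(0.203 + j0.188)

Z_L ≈ 1680 − j1930 Ω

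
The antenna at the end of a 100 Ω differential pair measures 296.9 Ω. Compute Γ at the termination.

Γ = (Z_L − Z_0)/(Z_L + Z_0) = (296.9 − 100)/(296.9 + 100) = 196.9/396.9

Γ = 0.496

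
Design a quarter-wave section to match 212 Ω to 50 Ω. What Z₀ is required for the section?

Z_qwt = √(Z_0·R_L) = √(50 × 212) = √10600

Z_qwt ≈ 103 Ω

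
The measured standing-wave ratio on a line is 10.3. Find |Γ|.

|Γ| = (S − 1)/(S + 1) = (10.3 − 1)/(10.3 + 1) = 9.3/11.3

|Γ| ≈ 0.823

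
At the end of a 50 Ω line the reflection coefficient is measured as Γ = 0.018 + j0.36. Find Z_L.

Z_L ≈ 39.8 + j32.9 Ω

Z_L = Z_0·(1 + Γ)/(1 − Γ) = 50·(1.02 + j0.36)/(0.982 − j0.36)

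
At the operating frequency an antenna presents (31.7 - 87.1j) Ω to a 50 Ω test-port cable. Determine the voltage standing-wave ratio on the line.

Γ = (Z_L − Z_0)/(Z_L + Z_0) = (-18.3 − j87.1)/(81.7 − j87.1)
|Γ| = 89/119 = 0.745
VSWR = (1 + |Γ|)/(1 − |Γ|) = 1.75/0.255

VSWR ≈ 6.85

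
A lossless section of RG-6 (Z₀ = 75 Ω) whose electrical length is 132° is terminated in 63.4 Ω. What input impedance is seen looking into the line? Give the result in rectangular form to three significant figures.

tan(βl) = tan(132°) = -1.11
Z_in = Z_0·(Z_L + jZ_0·tanβl)/(Z_0 + jZ_L·tanβl)
     = 75·(63.4 − j83.3)/(75 − j70.4)

Z_in ≈ 75.3 − j12.6 Ω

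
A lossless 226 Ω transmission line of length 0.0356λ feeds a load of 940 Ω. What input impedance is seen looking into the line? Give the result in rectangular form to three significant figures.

βl = 2π × 0.0356 = 12.8°
tan(βl) = tan(12.8°) = 0.227
Z_in = Z_0·(Z_L + jZ_0·tanβl)/(Z_0 + jZ_L·tanβl)
     = 226·(940 + j51.4)/(226 + j214)

Z_in ≈ 522 − j442 Ω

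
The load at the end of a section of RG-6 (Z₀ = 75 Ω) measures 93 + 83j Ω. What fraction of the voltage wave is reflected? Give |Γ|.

|Γ| ≈ 0.453

Γ = (Z_L − Z_0)/(Z_L + Z_0) = (18 + j83)/(168 + j83)
|Γ| = 84.9/187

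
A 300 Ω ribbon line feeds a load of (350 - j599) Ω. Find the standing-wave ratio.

Γ = (Z_L − Z_0)/(Z_L + Z_0) = (50 − j599)/(650 − j599)
|Γ| = 601/884 = 0.68
VSWR = (1 + |Γ|)/(1 − |Γ|) = 1.68/0.32

VSWR ≈ 5.25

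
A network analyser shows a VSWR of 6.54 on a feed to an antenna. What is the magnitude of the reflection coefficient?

|Γ| = (S − 1)/(S + 1) = (6.54 − 1)/(6.54 + 1) = 5.54/7.54

|Γ| ≈ 0.735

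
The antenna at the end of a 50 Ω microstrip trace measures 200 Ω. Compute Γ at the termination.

Γ = (Z_L − Z_0)/(Z_L + Z_0) = (200 − 50)/(200 + 50) = 150/250

Γ = 0.6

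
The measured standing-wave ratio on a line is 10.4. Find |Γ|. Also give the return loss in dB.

|Γ| ≈ 0.825; return loss ≈ 1.68 dB

|Γ| = (S − 1)/(S + 1) = (10.4 − 1)/(10.4 + 1) = 9.4/11.4
RL = −20·log₁₀|Γ| = −20·log₁₀(0.825)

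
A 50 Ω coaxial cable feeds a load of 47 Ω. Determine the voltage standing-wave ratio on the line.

VSWR ≈ 1.06

Γ = (47 − 50)/(47 + 50) = -0.0309
VSWR = (1 + 0.0309)/(1 − 0.0309)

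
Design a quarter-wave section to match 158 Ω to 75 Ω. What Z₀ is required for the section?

Z_qwt ≈ 109 Ω

Z_qwt = √(Z_0·R_L) = √(75 × 158) = √11850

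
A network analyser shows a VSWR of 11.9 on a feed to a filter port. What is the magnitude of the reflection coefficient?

|Γ| = (S − 1)/(S + 1) = (11.9 − 1)/(11.9 + 1) = 10.9/12.9

|Γ| ≈ 0.845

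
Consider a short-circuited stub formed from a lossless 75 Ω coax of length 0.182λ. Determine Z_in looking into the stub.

Z_in ≈ +j165 Ω

βl = 2π × 0.182 = 65.5°
tan(βl) = 2.2
For a short-circuited stub, Z_in = jZ_0·tan(βl)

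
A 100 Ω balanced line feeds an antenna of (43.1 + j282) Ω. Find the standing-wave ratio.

VSWR ≈ 21.2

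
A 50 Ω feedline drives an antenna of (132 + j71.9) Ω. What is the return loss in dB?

RL ≈ 5.08 dB

Γ = (82 + j71.9)/(182 + j71.9), |Γ| = 0.557
RL = −20·log₁₀|Γ| = −20·log₁₀(0.557)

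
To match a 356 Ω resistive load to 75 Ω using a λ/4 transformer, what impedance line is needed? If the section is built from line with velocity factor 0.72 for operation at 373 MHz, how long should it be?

Z_qwt ≈ 163 Ω; length ≈ 14.5 cm

Z_qwt = √(Z_0·R_L) = √(75 × 356) = √26700
λ = 0.72·c/f = 0.579 m, so l = λ/4 = 0.145 m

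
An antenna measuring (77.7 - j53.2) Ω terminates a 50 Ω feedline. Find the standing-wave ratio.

Γ = (Z_L − Z_0)/(Z_L + Z_0) = (27.7 − j53.2)/(127.7 − j53.2)
|Γ| = 60/138 = 0.434
VSWR = (1 + |Γ|)/(1 − |Γ|) = 1.43/0.566

VSWR ≈ 2.53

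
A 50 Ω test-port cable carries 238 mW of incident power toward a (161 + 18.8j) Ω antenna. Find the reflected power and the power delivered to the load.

P_reflected ≈ 67.2 mW; P_delivered ≈ 171 mW

|Γ| = |(111 + j18.8)/(211 + j18.8)| = 0.531
|Γ|² = 0.282
P_refl = |Γ|²·P_inc = 67.2 mW, P_del = (1 − |Γ|²)·P_inc = 171 mW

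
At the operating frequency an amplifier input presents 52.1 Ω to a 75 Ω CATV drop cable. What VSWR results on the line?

VSWR ≈ 1.44

Γ = (52.1 − 75)/(52.1 + 75) = -0.18
VSWR = (1 + 0.18)/(1 − 0.18)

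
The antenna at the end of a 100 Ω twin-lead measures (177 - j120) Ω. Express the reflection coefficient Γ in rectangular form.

Γ ≈ 0.392 − j0.263

Γ = (Z_L − Z_0)/(Z_L + Z_0) = (77 − j120)/(277 − j120)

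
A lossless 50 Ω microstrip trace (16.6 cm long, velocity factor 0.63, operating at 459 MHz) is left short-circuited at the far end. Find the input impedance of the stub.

λ = v/f = 0.63·c / 459 MHz = 0.412 m
βl = 2π·l/λ = 2π × 0.403 = 145°
tan(βl) = -0.697
For a short-circuited stub, Z_in = jZ_0·tan(βl)

Z_in ≈ −j34.8 Ω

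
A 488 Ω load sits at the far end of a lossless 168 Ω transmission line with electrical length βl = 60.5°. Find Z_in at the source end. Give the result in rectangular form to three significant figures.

tan(βl) = tan(60.5°) = 1.77
Z_in = Z_0·(Z_L + jZ_0·tanβl)/(Z_0 + jZ_L·tanβl)
     = 168·(488 + j297)/(168 + j863)

Z_in ≈ 73.6 − j80.7 Ω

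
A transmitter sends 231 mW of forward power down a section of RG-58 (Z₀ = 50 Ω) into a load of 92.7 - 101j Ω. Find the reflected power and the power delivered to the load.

P_reflected ≈ 90.9 mW; P_delivered ≈ 140 mW

|Γ| = |(42.7 − j101)/(142.7 − j101)| = 0.627
|Γ|² = 0.393
P_refl = |Γ|²·P_inc = 90.9 mW, P_del = (1 − |Γ|²)·P_inc = 140 mW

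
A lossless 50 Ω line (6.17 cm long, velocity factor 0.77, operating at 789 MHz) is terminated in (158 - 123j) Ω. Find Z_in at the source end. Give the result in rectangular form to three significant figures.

Z_in ≈ 9.69 − j4.27 Ω

λ = v/f = 0.77·c / 789 MHz = 0.293 m
βl = 2π·l/λ = 2π × 0.211 = 75.9°
tan(βl) = tan(75.9°) = 3.97
Z_in = Z_0·(Z_L + jZ_0·tanβl)/(Z_0 + jZ_L·tanβl)
     = 50·(158 + j75.6)/(538 + j627)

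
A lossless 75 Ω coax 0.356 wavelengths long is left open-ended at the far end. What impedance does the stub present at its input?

Z_in ≈ +j58.9 Ω

βl = 2π × 0.356 = 128°
tan(βl) = -1.27
For an open-ended stub, Z_in = −jZ_0·cot(βl) = −jZ_0/tan(βl)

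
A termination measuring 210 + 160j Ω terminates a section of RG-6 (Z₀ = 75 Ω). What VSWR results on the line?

VSWR ≈ 4.56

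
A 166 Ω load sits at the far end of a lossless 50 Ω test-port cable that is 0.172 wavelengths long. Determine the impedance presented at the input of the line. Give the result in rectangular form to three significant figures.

βl = 2π × 0.172 = 61.9°
tan(βl) = tan(61.9°) = 1.87
Z_in = Z_0·(Z_L + jZ_0·tanβl)/(Z_0 + jZ_L·tanβl)
     = 50·(166 + j93.7)/(50 + j311)

Z_in ≈ 18.9 − j23.6 Ω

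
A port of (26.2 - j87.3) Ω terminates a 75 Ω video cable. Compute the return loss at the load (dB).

RL ≈ 2.52 dB

Γ = (-48.8 − j87.3)/(101.2 − j87.3), |Γ| = 0.748
RL = −20·log₁₀|Γ| = −20·log₁₀(0.748)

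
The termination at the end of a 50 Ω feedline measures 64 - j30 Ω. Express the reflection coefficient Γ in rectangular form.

Γ = (Z_L − Z_0)/(Z_L + Z_0) = (14 − j30)/(114 − j30)

Γ ≈ 0.18 − j0.216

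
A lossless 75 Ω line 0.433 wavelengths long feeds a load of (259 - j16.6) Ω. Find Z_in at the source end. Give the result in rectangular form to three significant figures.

Z_in ≈ 97.1 + j111 Ω

βl = 2π × 0.433 = 156°
tan(βl) = tan(156°) = -0.448
Z_in = Z_0·(Z_L + jZ_0·tanβl)/(Z_0 + jZ_L·tanβl)
     = 75·(259 − j50.2)/(67.6 − j116)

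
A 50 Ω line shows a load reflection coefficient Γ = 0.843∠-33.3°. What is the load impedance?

Z_L ≈ 48 − j154 Ω

Z_L = Z_0·(1 + Γ)/(1 − Γ) = 50·(1.7 − j0.463)/(0.295 + j0.463)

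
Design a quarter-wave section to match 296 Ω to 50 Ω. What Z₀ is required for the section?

Z_qwt ≈ 122 Ω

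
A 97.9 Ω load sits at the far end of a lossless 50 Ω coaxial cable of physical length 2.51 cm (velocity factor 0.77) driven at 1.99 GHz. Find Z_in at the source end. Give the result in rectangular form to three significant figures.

Z_in ≈ 26.4 − j7.87 Ω

λ = v/f = 0.77·c / 1.99 GHz = 0.116 m
βl = 2π·l/λ = 2π × 0.216 = 77.8°
tan(βl) = tan(77.8°) = 4.64
Z_in = Z_0·(Z_L + jZ_0·tanβl)/(Z_0 + jZ_L·tanβl)
     = 50·(97.9 + j232)/(50 + j454)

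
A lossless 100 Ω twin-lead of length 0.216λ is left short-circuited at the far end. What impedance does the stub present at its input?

Z_in ≈ +j461 Ω

βl = 2π × 0.216 = 77.8°
tan(βl) = 4.61
For a short-circuited stub, Z_in = jZ_0·tan(βl)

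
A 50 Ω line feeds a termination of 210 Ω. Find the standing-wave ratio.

VSWR ≈ 4.2

For a purely resistive load, VSWR = R_L/Z_0 or Z_0/R_L (whichever > 1) = 210/50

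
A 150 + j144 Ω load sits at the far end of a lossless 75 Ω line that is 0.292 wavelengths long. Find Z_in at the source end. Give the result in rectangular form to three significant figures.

βl = 2π × 0.292 = 105°
tan(βl) = tan(105°) = -3.7
Z_in = Z_0·(Z_L + jZ_0·tanβl)/(Z_0 + jZ_L·tanβl)
     = 75·(150 − j134)/(608 − j555)

Z_in ≈ 18.3 + j0.229 Ω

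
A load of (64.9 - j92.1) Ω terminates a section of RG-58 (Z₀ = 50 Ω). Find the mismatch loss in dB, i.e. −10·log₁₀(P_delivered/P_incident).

Γ = (14.9 − j92.1)/(114.9 − j92.1), |Γ| = 0.634
|Γ|² = 0.401, so P_del/P_inc = 1 − |Γ|² = 0.599
ML = −10·log₁₀(1 − |Γ|²)

mismatch loss ≈ 2.23 dB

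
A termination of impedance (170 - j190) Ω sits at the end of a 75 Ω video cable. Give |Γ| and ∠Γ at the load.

Γ = (Z_L − Z_0)/(Z_L + Z_0) = (95 − j190)/(245 − j190)
|Γ| = 212/310 = 0.685

Γ ≈ 0.685 ∠ -25.6°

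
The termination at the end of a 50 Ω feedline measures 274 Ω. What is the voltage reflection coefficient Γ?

Γ = (Z_L − Z_0)/(Z_L + Z_0) = (274 − 50)/(274 + 50) = 224/324

Γ = 0.691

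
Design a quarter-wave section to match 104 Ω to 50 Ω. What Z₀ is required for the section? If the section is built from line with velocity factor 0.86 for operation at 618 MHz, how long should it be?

Z_qwt = √(Z_0·R_L) = √(50 × 104) = √5200
λ = 0.86·c/f = 0.417 m, so l = λ/4 = 0.104 m

Z_qwt ≈ 72.1 Ω; length ≈ 10.4 cm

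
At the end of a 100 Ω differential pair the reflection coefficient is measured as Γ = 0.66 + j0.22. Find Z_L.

Z_L = Z_0·(1 + Γ)/(1 − Γ) = 100·(1.66 + j0.22)/(0.34 − j0.22)

Z_L ≈ 315 + j268 Ω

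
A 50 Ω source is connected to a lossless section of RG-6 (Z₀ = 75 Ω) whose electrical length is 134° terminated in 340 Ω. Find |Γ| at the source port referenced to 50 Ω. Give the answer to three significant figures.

|Γ| ≈ 0.66

tan(βl) = -1.04
Z_in = Z_0·(Z_L + jZ_0·tanβl)/(Z_0 + jZ_L·tanβl) = 30.6 + j65.9 Ω
Γ_s = (Z_in − Z_s)/(Z_in + Z_s) = (-19.4 + j65.9)/(80.6 + j65.9), |Γ_s| = 0.66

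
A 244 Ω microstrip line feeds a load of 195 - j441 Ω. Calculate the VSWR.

VSWR ≈ 5.97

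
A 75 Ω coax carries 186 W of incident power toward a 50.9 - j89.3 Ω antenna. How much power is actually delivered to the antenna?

P_delivered ≈ 119 W

|Γ| = |(-24.1 − j89.3)/(125.9 − j89.3)| = 0.599
|Γ|² = 0.359
P_refl = |Γ|²·P_inc = 66.8 W, P_del = (1 − |Γ|²)·P_inc = 119 W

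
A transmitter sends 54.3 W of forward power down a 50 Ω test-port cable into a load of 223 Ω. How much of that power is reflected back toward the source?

P_reflected ≈ 21.8 W

Γ = (223 − 50)/(223 + 50) = 0.634
|Γ|² = 0.402
P_refl = |Γ|²·P_inc = 21.8 W, P_del = (1 − |Γ|²)·P_inc = 32.5 W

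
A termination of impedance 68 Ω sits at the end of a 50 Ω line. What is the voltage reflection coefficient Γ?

Γ = (Z_L − Z_0)/(Z_L + Z_0) = (68 − 50)/(68 + 50) = 18/118

Γ = 0.153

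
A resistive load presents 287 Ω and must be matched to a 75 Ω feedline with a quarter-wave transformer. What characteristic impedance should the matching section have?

Z_qwt ≈ 147 Ω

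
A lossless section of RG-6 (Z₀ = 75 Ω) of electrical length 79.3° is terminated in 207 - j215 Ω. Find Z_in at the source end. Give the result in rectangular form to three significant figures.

tan(βl) = tan(79.3°) = 5.29
Z_in = Z_0·(Z_L + jZ_0·tanβl)/(Z_0 + jZ_L·tanβl)
     = 75·(207 + j182)/(1210 + j1100)

Z_in ≈ 12.6 − j0.172 Ω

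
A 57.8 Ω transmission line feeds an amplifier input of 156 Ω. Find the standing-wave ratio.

Γ = (156 − 57.8)/(156 + 57.8) = 0.459
VSWR = (1 + 0.459)/(1 − 0.459)

VSWR ≈ 2.7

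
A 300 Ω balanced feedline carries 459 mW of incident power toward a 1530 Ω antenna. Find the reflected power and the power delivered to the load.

P_reflected ≈ 207 mW; P_delivered ≈ 252 mW

Γ = (1530 − 300)/(1530 + 300) = 0.672
|Γ|² = 0.452
P_refl = |Γ|²·P_inc = 207 mW, P_del = (1 − |Γ|²)·P_inc = 252 mW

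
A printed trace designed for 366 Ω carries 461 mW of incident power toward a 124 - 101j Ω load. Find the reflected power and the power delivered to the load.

P_reflected ≈ 127 mW; P_delivered ≈ 334 mW

|Γ| = |(-242 − j101)/(490 − j101)| = 0.524
|Γ|² = 0.275
P_refl = |Γ|²·P_inc = 127 mW, P_del = (1 − |Γ|²)·P_inc = 334 mW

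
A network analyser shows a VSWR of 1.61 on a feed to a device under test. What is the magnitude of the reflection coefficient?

|Γ| ≈ 0.234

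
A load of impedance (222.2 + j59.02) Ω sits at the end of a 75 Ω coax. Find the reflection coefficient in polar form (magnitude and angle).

Γ ≈ 0.523 ∠ 10.6°

Γ = (Z_L − Z_0)/(Z_L + Z_0) = (147.2 + j59.02)/(297.2 + j59.02)
|Γ| = 159/303 = 0.523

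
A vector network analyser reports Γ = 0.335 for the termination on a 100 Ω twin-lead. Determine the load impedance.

Z_L ≈ 201 Ω

Z_L = Z_0·(1 + Γ)/(1 − Γ) = 100·(1.33)/(0.665)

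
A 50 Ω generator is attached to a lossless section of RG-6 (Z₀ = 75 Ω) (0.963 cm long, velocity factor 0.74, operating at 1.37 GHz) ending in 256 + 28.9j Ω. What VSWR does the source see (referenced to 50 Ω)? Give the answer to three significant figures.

λ = v/f = 0.74·c / 1.37 GHz = 0.162 m
βl = 2π·l/λ = 2π × 0.0594 = 21.4°
tan(βl) = 0.392
Z_in = Z_0·(Z_L + jZ_0·tanβl)/(Z_0 + jZ_L·tanβl) = 118 − j117 Ω
Γ_s = (Z_in − Z_s)/(Z_in + Z_s) = (67.7 − j117)/(168 − j117), |Γ_s| = 0.66
VSWR = (1 + |Γ_s|)/(1 − |Γ_s|)

VSWR ≈ 4.89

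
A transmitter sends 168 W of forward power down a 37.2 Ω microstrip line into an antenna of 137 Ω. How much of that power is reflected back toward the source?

Γ = (137 − 37.2)/(137 + 37.2) = 0.573
|Γ|² = 0.328
P_refl = |Γ|²·P_inc = 55.1 W, P_del = (1 − |Γ|²)·P_inc = 113 W

P_reflected ≈ 55.1 W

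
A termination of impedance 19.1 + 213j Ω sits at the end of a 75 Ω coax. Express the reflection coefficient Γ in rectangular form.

Γ ≈ 0.74 + j0.589

Γ = (Z_L − Z_0)/(Z_L + Z_0) = (-55.9 + j213)/(94.1 + j213)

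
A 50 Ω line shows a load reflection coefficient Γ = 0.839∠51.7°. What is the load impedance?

Z_L ≈ 22.3 + j99.2 Ω

Z_L = Z_0·(1 + Γ)/(1 − Γ) = 50·(1.52 + j0.658)/(0.48 − j0.658)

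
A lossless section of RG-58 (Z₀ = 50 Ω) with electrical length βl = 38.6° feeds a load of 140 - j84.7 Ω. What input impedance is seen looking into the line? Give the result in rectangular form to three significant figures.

tan(βl) = tan(38.6°) = 0.798
Z_in = Z_0·(Z_L + jZ_0·tanβl)/(Z_0 + jZ_L·tanβl)
     = 50·(140 − j44.8)/(118 + j112)

Z_in ≈ 21.8 − j39.7 Ω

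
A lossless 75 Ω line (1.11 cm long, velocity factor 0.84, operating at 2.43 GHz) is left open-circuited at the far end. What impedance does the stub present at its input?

λ = v/f = 0.84·c / 2.43 GHz = 0.104 m
βl = 2π·l/λ = 2π × 0.107 = 38.5°
tan(βl) = 0.796
For an open-circuited stub, Z_in = −jZ_0·cot(βl) = −jZ_0/tan(βl)

Z_in ≈ −j94.2 Ω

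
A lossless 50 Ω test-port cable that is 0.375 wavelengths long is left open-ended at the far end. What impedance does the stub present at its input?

βl = 2π × 0.375 = 135°
tan(βl) = -1
For an open-ended stub, Z_in = −jZ_0·cot(βl) = −jZ_0/tan(βl)

Z_in ≈ +j50 Ω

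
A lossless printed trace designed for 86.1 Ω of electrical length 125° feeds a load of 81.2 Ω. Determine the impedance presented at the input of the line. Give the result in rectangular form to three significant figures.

tan(βl) = tan(125°) = -1.43
Z_in = Z_0·(Z_L + jZ_0·tanβl)/(Z_0 + jZ_L·tanβl)
     = 86.1·(81.2 − j123)/(86.1 − j116)

Z_in ≈ 87.7 − j4.83 Ω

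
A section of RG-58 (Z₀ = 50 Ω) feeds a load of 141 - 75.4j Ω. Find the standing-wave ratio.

VSWR ≈ 3.71

Γ = (Z_L − Z_0)/(Z_L + Z_0) = (91 − j75.4)/(191 − j75.4)
|Γ| = 118/205 = 0.576
VSWR = (1 + |Γ|)/(1 − |Γ|) = 1.58/0.424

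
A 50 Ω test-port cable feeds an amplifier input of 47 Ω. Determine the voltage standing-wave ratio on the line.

Γ = (47 − 50)/(47 + 50) = -0.0309
VSWR = (1 + 0.0309)/(1 − 0.0309)

VSWR ≈ 1.06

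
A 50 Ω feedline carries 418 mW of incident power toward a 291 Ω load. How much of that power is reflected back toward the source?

Γ = (291 − 50)/(291 + 50) = 0.707
|Γ|² = 0.499
P_refl = |Γ|²·P_inc = 209 mW, P_del = (1 − |Γ|²)·P_inc = 209 mW

P_reflected ≈ 209 mW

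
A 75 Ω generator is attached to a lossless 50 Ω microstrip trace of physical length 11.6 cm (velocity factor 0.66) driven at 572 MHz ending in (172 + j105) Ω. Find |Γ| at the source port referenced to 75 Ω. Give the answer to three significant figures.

|Γ| ≈ 0.737

λ = v/f = 0.66·c / 572 MHz = 0.346 m
βl = 2π·l/λ = 2π × 0.335 = 121°
tan(βl) = -1.69
Z_in = Z_0·(Z_L + jZ_0·tanβl)/(Z_0 + jZ_L·tanβl) = 12.2 + j20.1 Ω
Γ_s = (Z_in − Z_s)/(Z_in + Z_s) = (-62.8 + j20.1)/(87.2 + j20.1), |Γ_s| = 0.737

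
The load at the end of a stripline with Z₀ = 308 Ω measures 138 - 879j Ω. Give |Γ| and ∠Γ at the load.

Γ ≈ 0.908 ∠ -37.8°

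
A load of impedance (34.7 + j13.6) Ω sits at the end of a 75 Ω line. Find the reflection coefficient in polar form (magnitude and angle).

Γ = (Z_L − Z_0)/(Z_L + Z_0) = (-40.3 + j13.6)/(109.7 + j13.6)
|Γ| = 42.5/111 = 0.385

Γ ≈ 0.385 ∠ 154°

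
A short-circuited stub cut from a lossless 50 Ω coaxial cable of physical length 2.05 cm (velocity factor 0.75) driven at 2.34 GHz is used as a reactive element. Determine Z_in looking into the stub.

λ = v/f = 0.75·c / 2.34 GHz = 0.0962 m
βl = 2π·l/λ = 2π × 0.213 = 76.8°
tan(βl) = 4.25
For a short-circuited stub, Z_in = jZ_0·tan(βl)

Z_in ≈ +j212 Ω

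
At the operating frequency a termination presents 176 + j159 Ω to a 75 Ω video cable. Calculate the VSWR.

Γ = (Z_L − Z_0)/(Z_L + Z_0) = (101 + j159)/(251 + j159)
|Γ| = 188/297 = 0.634
VSWR = (1 + |Γ|)/(1 − |Γ|) = 1.63/0.366

VSWR ≈ 4.46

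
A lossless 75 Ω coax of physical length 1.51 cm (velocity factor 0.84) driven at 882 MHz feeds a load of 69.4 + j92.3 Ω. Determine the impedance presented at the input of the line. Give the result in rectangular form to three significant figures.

Z_in ≈ 179 + j106 Ω

λ = v/f = 0.84·c / 882 MHz = 0.286 m
βl = 2π·l/λ = 2π × 0.0529 = 19°
tan(βl) = tan(19°) = 0.345
Z_in = Z_0·(Z_L + jZ_0·tanβl)/(Z_0 + jZ_L·tanβl)
     = 75·(69.4 + j118)/(43.2 + j23.9)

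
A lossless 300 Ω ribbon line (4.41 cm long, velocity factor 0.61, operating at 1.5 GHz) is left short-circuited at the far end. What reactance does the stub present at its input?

λ = v/f = 0.61·c / 1.5 GHz = 0.122 m
βl = 2π·l/λ = 2π × 0.361 = 130°
tan(βl) = -1.19
For a short-circuited stub, Z_in = jZ_0·tan(βl)

X_in ≈ -356 Ω (capacitive)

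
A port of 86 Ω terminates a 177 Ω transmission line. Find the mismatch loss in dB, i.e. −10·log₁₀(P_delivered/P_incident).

Γ = (86 − 177)/(86 + 177) = -0.346
|Γ|² = 0.12, so P_del/P_inc = 1 − |Γ|² = 0.88
ML = −10·log₁₀(1 − |Γ|²)

mismatch loss ≈ 0.554 dB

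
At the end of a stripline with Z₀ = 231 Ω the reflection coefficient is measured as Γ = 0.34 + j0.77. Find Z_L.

Z_L = Z_0·(1 + Γ)/(1 − Γ) = 231·(1.34 + j0.77)/(0.66 − j0.77)

Z_L ≈ 65.5 + j346 Ω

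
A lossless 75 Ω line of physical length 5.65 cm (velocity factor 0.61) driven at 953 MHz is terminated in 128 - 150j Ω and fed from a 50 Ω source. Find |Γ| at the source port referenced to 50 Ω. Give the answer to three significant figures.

|Γ| ≈ 0.605

λ = v/f = 0.61·c / 953 MHz = 0.192 m
βl = 2π·l/λ = 2π × 0.294 = 106°
tan(βl) = -3.51
Z_in = Z_0·(Z_L + jZ_0·tanβl)/(Z_0 + jZ_L·tanβl) = 23.6 + j45.2 Ω
Γ_s = (Z_in − Z_s)/(Z_in + Z_s) = (-26.4 + j45.2)/(73.6 + j45.2), |Γ_s| = 0.605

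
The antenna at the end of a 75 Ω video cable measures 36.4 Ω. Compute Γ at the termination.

Γ = -0.346

Γ = (Z_L − Z_0)/(Z_L + Z_0) = (36.4 − 75)/(36.4 + 75) = -38.6/111.4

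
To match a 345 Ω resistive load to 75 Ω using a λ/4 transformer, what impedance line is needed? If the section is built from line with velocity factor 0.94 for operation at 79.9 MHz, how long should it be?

Z_qwt ≈ 161 Ω; length ≈ 88.2 cm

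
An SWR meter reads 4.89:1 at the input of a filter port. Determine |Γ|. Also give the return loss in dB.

|Γ| = (S − 1)/(S + 1) = (4.89 − 1)/(4.89 + 1) = 3.89/5.89
RL = −20·log₁₀|Γ| = −20·log₁₀(0.66)

|Γ| ≈ 0.66; return loss ≈ 3.6 dB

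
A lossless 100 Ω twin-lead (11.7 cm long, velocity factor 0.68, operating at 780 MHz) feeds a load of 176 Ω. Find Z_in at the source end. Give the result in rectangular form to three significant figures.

Z_in ≈ 144 + j52.8 Ω

λ = v/f = 0.68·c / 780 MHz = 0.262 m
βl = 2π·l/λ = 2π × 0.447 = 161°
tan(βl) = tan(161°) = -0.343
Z_in = Z_0·(Z_L + jZ_0·tanβl)/(Z_0 + jZ_L·tanβl)
     = 100·(176 − j34.3)/(100 − j60.4)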